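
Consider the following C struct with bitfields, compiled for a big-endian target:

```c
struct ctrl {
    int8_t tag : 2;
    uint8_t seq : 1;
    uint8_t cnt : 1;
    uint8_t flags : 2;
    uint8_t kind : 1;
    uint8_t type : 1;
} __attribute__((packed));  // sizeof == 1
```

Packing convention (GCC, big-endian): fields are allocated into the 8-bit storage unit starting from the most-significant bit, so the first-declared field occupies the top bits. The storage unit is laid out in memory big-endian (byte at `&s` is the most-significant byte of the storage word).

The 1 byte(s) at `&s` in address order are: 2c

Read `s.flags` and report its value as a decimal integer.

[0]=0x2c (big-endian) → word 0x2c
tag:2 @ bit 6 → (0x2c>>6)&0x3 = 0x0
seq:1 @ bit 5 → (0x2c>>5)&0x1 = 0x1
cnt:1 @ bit 4 → (0x2c>>4)&0x1 = 0x0
flags:2 @ bit 2 → (0x2c>>2)&0x3 = 0x3  ←
kind:1 @ bit 1 → (0x2c>>1)&0x1 = 0x0
type:1 @ bit 0 → (0x2c>>0)&0x1 = 0x0

3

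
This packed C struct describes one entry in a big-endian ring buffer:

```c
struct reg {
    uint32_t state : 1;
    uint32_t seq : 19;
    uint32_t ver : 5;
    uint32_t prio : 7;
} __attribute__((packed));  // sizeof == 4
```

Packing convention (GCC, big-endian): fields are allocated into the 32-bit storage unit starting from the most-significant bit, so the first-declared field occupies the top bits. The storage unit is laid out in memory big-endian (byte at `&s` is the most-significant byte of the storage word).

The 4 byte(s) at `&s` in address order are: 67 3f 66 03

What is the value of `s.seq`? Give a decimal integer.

422902

[0]=0x67 [1]=0x3f [2]=0x66 [3]=0x03 (big-endian) → word 0x673f6603
state:1 @ bit 31 → (0x673f6603>>31)&0x1 = 0x0
seq:19 @ bit 12 → (0x673f6603>>12)&0x7ffff = 0x673f6  ←
ver:5 @ bit 7 → (0x673f6603>>7)&0x1f = 0xc
prio:7 @ bit 0 → (0x673f6603>>0)&0x7f = 0x3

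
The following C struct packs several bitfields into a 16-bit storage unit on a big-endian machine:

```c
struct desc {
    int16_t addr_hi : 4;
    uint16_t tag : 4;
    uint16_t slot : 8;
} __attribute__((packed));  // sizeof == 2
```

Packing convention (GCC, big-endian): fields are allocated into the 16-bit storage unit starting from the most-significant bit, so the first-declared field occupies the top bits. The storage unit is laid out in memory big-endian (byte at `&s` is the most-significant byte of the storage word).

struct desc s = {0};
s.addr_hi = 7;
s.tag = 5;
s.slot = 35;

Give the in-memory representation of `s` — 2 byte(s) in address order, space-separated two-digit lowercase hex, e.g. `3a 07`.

addr_hi (4b) val=7 bits=0x7 at bit 12: 0x7000
tag (4b) val=5 bits=0x5 at bit 8: 0x7500
slot (8b) val=35 bits=0x23 at bit 0: 0x7523
word = 0x7523 → big-endian bytes:
  [0]=0x75  [1]=0x23

75 23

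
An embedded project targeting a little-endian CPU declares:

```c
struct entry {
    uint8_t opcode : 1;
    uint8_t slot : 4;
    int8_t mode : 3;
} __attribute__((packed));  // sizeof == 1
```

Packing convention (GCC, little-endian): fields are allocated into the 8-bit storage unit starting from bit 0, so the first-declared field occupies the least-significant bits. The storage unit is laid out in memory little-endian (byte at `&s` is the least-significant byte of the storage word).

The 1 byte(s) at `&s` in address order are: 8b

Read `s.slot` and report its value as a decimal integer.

[0]=0x8b (little-endian) → word 0x8b
opcode:1 @ bit 0 → (0x8b>>0)&0x1 = 0x1
slot:4 @ bit 1 → (0x8b>>1)&0xf = 0x5  ←
mode:3 @ bit 5 → (0x8b>>5)&0x7 = 0x4

5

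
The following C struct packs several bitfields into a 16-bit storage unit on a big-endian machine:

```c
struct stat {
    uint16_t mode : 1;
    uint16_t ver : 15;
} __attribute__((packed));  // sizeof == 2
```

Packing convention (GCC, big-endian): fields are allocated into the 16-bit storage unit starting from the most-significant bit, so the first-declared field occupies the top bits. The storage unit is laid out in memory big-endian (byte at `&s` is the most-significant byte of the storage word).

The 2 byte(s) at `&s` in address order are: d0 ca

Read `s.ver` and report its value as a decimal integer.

20682

[0]=0xd0 [1]=0xca (big-endian) → word 0xd0ca
mode:1 @ bit 15 → (0xd0ca>>15)&0x1 = 0x1
ver:15 @ bit 0 → (0xd0ca>>0)&0x7fff = 0x50ca  ←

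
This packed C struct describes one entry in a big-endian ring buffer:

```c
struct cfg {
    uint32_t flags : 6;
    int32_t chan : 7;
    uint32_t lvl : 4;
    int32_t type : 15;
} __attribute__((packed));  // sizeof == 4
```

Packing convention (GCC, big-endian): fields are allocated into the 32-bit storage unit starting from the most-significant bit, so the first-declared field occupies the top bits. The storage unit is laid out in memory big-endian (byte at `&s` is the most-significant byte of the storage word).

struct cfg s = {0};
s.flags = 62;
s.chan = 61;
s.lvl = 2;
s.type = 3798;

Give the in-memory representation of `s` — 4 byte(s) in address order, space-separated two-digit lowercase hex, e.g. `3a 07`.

flags (6b) val=62 bits=0x3e at bit 26: 0xf8000000
chan (7b) val=61 bits=0x3d at bit 19: 0xf9e80000
lvl (4b) val=2 bits=0x2 at bit 15: 0xf9e90000
type (15b) val=3798 bits=0xed6 at bit 0: 0xf9e90ed6
word = 0xf9e90ed6 → big-endian bytes:
  [0]=0xf9  [1]=0xe9  [2]=0x0e  [3]=0xd6

f9 e9 0e d6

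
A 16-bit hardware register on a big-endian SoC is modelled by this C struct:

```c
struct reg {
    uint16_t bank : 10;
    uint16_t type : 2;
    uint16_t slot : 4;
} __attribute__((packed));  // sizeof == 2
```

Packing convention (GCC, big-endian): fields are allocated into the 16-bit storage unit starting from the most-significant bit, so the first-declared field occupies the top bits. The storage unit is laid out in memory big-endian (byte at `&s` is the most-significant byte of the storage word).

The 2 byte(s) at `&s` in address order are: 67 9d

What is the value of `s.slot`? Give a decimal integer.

[0]=0x67 [1]=0x9d (big-endian) → word 0x679d
bank [6+:10] = (word>>6) & 0x3ff = 414
type [4+:2] = (word>>4) & 0x3 = 1
slot [0+:4] = (word>>0) & 0xf = 13  ←

13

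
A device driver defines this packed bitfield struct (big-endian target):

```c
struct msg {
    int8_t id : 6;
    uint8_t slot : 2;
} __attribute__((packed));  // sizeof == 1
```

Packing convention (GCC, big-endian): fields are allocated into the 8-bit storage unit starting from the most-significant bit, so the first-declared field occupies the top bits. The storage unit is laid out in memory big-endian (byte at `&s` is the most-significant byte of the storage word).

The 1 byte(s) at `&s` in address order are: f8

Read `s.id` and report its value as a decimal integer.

[0]=0xf8 (big-endian) → word 0xf8
id [2+:6] = (word>>2) & 0x3f = 62  ←
slot [0+:2] = (word>>0) & 0x3 = 0
id signed 6b, MSB=1: 62 - 64 = -2

-2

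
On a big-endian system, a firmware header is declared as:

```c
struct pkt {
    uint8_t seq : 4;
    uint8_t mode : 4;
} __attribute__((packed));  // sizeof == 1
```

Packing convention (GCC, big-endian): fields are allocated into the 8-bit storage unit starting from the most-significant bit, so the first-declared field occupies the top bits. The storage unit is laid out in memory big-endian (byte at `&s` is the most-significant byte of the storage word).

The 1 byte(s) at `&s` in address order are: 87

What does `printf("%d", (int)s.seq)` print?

8

[0]=0x87 (big-endian) → word 0x87
seq [4+:4] = (word>>4) & 0xf = 8  ←
mode [0+:4] = (word>>0) & 0xf = 7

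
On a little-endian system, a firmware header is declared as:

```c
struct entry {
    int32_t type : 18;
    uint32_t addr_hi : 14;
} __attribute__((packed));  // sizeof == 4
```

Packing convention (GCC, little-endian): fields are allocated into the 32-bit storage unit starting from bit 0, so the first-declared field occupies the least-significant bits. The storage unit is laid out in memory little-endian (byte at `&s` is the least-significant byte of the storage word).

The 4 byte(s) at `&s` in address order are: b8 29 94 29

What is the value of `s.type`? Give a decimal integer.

[0]=0xb8 [1]=0x29 [2]=0x94 [3]=0x29 (little-endian) → word 0x299429b8
type [0+:18] = (word>>0) & 0x3ffff = 10680  ←
addr_hi [18+:14] = (word>>18) & 0x3fff = 2661
type signed 18b, MSB=0: value = 10680

10680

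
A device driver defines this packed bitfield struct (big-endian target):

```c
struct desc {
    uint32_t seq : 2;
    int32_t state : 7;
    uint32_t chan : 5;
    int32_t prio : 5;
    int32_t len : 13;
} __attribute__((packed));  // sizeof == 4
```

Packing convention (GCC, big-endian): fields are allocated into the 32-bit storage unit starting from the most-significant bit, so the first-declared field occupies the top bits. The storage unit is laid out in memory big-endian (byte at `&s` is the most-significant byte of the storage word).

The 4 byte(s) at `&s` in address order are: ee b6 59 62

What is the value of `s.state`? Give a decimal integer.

-35

[0]=0xee [1]=0xb6 [2]=0x59 [3]=0x62 (big-endian) → word 0xeeb65962
seq:2 @ bit 30 → (0xeeb65962>>30)&0x3 = 0x3
state:7 @ bit 23 → (0xeeb65962>>23)&0x7f = 0x5d  ←
chan:5 @ bit 18 → (0xeeb65962>>18)&0x1f = 0xd
prio:5 @ bit 13 → (0xeeb65962>>13)&0x1f = 0x12
len:13 @ bit 0 → (0xeeb65962>>0)&0x1fff = 0x1962
state signed 7b, MSB=1: 93 - 128 = -35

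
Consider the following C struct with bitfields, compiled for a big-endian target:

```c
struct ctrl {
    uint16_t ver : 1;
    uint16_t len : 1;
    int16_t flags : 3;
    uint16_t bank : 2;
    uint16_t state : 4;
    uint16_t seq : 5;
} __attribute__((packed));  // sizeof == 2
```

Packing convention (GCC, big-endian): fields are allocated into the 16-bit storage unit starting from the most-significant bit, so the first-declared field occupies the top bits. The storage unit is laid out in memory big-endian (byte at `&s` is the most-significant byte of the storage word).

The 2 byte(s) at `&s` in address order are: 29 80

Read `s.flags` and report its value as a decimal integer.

-3

[0]=0x29 [1]=0x80 (big-endian) → word 0x2980
ver [15+:1] = (word>>15) & 0x1 = 0
len [14+:1] = (word>>14) & 0x1 = 0
flags [11+:3] = (word>>11) & 0x7 = 5  ←
bank [9+:2] = (word>>9) & 0x3 = 0
state [5+:4] = (word>>5) & 0xf = 12
seq [0+:5] = (word>>0) & 0x1f = 0
flags signed 3b, MSB=1: 5 - 8 = -3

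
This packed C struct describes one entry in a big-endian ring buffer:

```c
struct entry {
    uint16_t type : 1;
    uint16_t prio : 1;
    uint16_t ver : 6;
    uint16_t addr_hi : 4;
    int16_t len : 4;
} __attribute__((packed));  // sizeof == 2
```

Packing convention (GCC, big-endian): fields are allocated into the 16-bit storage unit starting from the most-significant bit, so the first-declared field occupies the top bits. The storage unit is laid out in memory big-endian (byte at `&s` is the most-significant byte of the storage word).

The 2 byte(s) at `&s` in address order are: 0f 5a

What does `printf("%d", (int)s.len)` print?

-6

[0]=0x0f [1]=0x5a (big-endian) → word 0x0f5a
type:1 @ bit 15 → (0x0f5a>>15)&0x1 = 0x0
prio:1 @ bit 14 → (0x0f5a>>14)&0x1 = 0x0
ver:6 @ bit 8 → (0x0f5a>>8)&0x3f = 0xf
addr_hi:4 @ bit 4 → (0x0f5a>>4)&0xf = 0x5
len:4 @ bit 0 → (0x0f5a>>0)&0xf = 0xa  ←
len signed 4b, MSB=1: 10 - 16 = -6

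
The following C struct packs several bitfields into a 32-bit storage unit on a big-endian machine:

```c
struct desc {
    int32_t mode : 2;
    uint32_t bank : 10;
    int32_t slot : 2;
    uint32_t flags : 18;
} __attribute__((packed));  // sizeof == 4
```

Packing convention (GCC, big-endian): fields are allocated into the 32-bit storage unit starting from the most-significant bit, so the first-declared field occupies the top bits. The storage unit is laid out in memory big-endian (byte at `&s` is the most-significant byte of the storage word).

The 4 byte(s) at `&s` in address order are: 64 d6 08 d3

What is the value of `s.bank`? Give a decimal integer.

589

[0]=0x64 [1]=0xd6 [2]=0x08 [3]=0xd3 (big-endian) → word 0x64d608d3
mode:2 @ bit 30 → (0x64d608d3>>30)&0x3 = 0x1
bank:10 @ bit 20 → (0x64d608d3>>20)&0x3ff = 0x24d  ←
slot:2 @ bit 18 → (0x64d608d3>>18)&0x3 = 0x1
flags:18 @ bit 0 → (0x64d608d3>>0)&0x3ffff = 0x208d3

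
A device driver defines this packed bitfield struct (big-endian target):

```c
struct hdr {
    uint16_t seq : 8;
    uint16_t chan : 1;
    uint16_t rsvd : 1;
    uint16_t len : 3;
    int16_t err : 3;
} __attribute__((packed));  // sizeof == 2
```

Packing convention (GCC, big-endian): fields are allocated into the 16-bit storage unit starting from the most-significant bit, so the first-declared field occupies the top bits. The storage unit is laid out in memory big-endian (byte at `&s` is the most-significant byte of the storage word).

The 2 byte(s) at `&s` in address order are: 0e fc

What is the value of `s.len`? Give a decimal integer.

7

[0]=0x0e [1]=0xfc (big-endian) → word 0x0efc
seq [8+:8] = (word>>8) & 0xff = 14
chan [7+:1] = (word>>7) & 0x1 = 1
rsvd [6+:1] = (word>>6) & 0x1 = 1
len [3+:3] = (word>>3) & 0x7 = 7  ←
err [0+:3] = (word>>0) & 0x7 = 4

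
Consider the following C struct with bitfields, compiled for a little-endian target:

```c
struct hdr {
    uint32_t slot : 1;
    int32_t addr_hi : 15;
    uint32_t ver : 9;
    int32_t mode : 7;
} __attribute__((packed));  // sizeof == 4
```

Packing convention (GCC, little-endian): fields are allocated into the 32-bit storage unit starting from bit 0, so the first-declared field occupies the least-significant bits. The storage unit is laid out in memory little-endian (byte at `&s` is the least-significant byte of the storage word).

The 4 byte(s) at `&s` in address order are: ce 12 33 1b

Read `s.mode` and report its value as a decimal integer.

13

[0]=0xce [1]=0x12 [2]=0x33 [3]=0x1b (little-endian) → word 0x1b3312ce
slot [0+:1] = (word>>0) & 0x1 = 0
addr_hi [1+:15] = (word>>1) & 0x7fff = 2407
ver [16+:9] = (word>>16) & 0x1ff = 307
mode [25+:7] = (word>>25) & 0x7f = 13  ←
mode signed 7b, MSB=0: value = 13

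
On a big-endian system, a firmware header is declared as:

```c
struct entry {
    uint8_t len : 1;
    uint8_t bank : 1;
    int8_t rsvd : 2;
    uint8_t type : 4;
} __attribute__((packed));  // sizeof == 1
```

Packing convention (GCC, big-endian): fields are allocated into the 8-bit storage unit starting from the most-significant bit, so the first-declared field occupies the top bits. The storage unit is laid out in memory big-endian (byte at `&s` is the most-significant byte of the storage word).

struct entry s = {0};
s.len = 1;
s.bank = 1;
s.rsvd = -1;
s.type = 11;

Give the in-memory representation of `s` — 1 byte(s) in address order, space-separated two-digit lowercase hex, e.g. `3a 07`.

len:1 = 1 → 0x1 << 7 → word 0x80
bank:1 = 1 → 0x1 << 6 → word 0xc0
rsvd:2 = -1 → 0x3 << 4 → word 0xf0
type:4 = 11 → 0xb << 0 → word 0xfb
word = 0xfb → big-endian bytes:
  [0]=0xfb

fb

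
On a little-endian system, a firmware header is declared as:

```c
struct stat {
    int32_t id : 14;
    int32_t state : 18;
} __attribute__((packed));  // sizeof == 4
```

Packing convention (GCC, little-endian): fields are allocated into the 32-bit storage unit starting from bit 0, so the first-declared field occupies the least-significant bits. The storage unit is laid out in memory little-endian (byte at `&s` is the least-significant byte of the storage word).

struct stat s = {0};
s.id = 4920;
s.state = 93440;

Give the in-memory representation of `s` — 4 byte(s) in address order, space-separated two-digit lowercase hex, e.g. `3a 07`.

38 13 40 5b

id:14 = 4920 → 0x1338 << 0 → word 0x00001338
state:18 = 93440 → 0x16d00 << 14 → word 0x5b401338
word = 0x5b401338 → little-endian bytes:
  [0]=0x38  [1]=0x13  [2]=0x40  [3]=0x5b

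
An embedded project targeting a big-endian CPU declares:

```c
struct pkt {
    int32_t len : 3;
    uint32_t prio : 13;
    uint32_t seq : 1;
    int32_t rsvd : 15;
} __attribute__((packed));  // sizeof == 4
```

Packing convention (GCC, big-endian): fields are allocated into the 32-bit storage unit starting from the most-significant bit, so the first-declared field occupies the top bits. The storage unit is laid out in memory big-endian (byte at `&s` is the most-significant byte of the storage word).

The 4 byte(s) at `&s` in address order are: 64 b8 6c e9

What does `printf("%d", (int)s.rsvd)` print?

[0]=0x64 [1]=0xb8 [2]=0x6c [3]=0xe9 (big-endian) → word 0x64b86ce9
len [29+:3] = (word>>29) & 0x7 = 3
prio [16+:13] = (word>>16) & 0x1fff = 1208
seq [15+:1] = (word>>15) & 0x1 = 0
rsvd [0+:15] = (word>>0) & 0x7fff = 27881  ←
rsvd signed 15b, MSB=1: 27881 - 32768 = -4887

-4887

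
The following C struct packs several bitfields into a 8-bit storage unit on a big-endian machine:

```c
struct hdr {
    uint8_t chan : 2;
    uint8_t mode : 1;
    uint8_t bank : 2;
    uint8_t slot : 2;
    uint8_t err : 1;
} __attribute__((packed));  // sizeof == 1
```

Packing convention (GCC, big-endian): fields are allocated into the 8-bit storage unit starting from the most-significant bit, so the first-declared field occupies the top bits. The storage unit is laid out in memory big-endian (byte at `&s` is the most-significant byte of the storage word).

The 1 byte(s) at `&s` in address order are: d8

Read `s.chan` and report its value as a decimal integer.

3

[0]=0xd8 (big-endian) → word 0xd8
chan [6+:2] = (word>>6) & 0x3 = 3  ←
mode [5+:1] = (word>>5) & 0x1 = 0
bank [3+:2] = (word>>3) & 0x3 = 3
slot [1+:2] = (word>>1) & 0x3 = 0
err [0+:1] = (word>>0) & 0x1 = 0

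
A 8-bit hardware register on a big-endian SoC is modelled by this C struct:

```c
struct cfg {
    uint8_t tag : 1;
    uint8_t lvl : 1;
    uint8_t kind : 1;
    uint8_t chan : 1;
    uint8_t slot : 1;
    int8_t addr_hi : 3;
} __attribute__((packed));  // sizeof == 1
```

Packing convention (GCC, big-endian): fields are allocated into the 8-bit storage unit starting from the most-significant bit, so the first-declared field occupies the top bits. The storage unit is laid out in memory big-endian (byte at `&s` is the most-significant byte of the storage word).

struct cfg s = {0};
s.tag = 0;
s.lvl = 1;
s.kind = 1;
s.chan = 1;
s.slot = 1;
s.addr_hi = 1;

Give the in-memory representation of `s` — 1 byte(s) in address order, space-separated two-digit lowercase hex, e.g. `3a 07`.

79

tag:1 = 0 → 0x0 << 7 → word 0x00
lvl:1 = 1 → 0x1 << 6 → word 0x40
kind:1 = 1 → 0x1 << 5 → word 0x60
chan:1 = 1 → 0x1 << 4 → word 0x70
slot:1 = 1 → 0x1 << 3 → word 0x78
addr_hi:3 = 1 → 0x1 << 0 → word 0x79
word = 0x79 → big-endian bytes:
  [0]=0x79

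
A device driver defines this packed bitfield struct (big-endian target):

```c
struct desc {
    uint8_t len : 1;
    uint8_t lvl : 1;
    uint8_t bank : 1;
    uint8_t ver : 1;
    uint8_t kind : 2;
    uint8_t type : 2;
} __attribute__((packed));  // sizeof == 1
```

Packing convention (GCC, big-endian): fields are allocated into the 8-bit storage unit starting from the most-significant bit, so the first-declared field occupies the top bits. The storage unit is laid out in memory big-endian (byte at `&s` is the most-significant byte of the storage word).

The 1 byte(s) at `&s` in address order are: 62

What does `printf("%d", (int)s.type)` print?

[0]=0x62 (big-endian) → word 0x62
len:1 @ bit 7 → (0x62>>7)&0x1 = 0x0
lvl:1 @ bit 6 → (0x62>>6)&0x1 = 0x1
bank:1 @ bit 5 → (0x62>>5)&0x1 = 0x1
ver:1 @ bit 4 → (0x62>>4)&0x1 = 0x0
kind:2 @ bit 2 → (0x62>>2)&0x3 = 0x0
type:2 @ bit 0 → (0x62>>0)&0x3 = 0x2  ←

2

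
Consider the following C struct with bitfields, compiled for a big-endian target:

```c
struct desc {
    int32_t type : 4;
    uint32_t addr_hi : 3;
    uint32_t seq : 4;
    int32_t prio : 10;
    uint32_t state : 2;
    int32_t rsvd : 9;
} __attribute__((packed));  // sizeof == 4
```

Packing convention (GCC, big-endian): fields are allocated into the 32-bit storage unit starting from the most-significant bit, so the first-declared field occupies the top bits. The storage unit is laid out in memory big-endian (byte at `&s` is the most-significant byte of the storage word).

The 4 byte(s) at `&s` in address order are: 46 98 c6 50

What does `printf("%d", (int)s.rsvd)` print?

[0]=0x46 [1]=0x98 [2]=0xc6 [3]=0x50 (big-endian) → word 0x4698c650
type [28+:4] = (word>>28) & 0xf = 4
addr_hi [25+:3] = (word>>25) & 0x7 = 3
seq [21+:4] = (word>>21) & 0xf = 4
prio [11+:10] = (word>>11) & 0x3ff = 792
state [9+:2] = (word>>9) & 0x3 = 3
rsvd [0+:9] = (word>>0) & 0x1ff = 80  ←
rsvd signed 9b, MSB=0: value = 80

80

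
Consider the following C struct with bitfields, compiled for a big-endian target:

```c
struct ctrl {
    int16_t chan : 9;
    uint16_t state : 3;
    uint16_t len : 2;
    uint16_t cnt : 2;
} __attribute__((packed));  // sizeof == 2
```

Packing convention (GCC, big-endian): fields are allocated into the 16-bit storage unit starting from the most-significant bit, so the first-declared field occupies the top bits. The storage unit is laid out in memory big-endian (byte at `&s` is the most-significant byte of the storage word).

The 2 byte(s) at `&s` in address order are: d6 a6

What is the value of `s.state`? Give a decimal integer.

2

[0]=0xd6 [1]=0xa6 (big-endian) → word 0xd6a6
chan:9 @ bit 7 → (0xd6a6>>7)&0x1ff = 0x1ad
state:3 @ bit 4 → (0xd6a6>>4)&0x7 = 0x2  ←
len:2 @ bit 2 → (0xd6a6>>2)&0x3 = 0x1
cnt:2 @ bit 0 → (0xd6a6>>0)&0x3 = 0x2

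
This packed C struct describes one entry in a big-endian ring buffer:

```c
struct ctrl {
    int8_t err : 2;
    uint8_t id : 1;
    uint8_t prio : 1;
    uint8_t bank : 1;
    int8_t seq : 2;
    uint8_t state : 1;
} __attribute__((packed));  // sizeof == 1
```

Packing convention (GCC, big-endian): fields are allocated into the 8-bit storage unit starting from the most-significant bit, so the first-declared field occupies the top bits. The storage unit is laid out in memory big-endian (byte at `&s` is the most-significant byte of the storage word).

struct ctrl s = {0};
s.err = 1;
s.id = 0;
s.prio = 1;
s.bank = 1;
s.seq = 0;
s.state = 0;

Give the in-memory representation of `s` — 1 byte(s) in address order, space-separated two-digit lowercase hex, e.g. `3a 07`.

58

err:2 = 1 → 0x1 << 6 → word 0x40
id:1 = 0 → 0x0 << 5 → word 0x40
prio:1 = 1 → 0x1 << 4 → word 0x50
bank:1 = 1 → 0x1 << 3 → word 0x58
seq:2 = 0 → 0x0 << 1 → word 0x58
state:1 = 0 → 0x0 << 0 → word 0x58
word = 0x58 → big-endian bytes:
  [0]=0x58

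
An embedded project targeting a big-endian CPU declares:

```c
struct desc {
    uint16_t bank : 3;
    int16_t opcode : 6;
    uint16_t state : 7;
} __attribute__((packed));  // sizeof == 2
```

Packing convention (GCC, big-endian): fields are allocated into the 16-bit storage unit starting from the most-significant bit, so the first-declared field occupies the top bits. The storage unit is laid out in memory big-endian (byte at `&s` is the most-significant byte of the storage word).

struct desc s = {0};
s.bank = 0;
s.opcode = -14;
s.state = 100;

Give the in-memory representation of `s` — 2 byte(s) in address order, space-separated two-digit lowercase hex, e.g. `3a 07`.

bank (3b) val=0 bits=0x0 at bit 13: 0x0000
opcode (6b) val=-14 bits=0x32 at bit 7: 0x1900
state (7b) val=100 bits=0x64 at bit 0: 0x1964
word = 0x1964 → big-endian bytes:
  [0]=0x19  [1]=0x64

19 64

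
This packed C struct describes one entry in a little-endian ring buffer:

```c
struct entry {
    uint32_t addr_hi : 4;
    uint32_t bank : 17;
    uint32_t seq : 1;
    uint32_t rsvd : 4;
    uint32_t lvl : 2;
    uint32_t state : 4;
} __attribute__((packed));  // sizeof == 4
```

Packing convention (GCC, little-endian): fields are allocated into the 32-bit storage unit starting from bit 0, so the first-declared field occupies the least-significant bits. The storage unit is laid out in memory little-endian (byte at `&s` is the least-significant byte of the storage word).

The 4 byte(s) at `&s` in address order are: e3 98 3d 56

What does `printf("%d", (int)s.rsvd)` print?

[0]=0xe3 [1]=0x98 [2]=0x3d [3]=0x56 (little-endian) → word 0x563d98e3
addr_hi [0+:4] = (word>>0) & 0xf = 3
bank [4+:17] = (word>>4) & 0x1ffff = 121230
seq [21+:1] = (word>>21) & 0x1 = 1
rsvd [22+:4] = (word>>22) & 0xf = 8  ←
lvl [26+:2] = (word>>26) & 0x3 = 1
state [28+:4] = (word>>28) & 0xf = 5

8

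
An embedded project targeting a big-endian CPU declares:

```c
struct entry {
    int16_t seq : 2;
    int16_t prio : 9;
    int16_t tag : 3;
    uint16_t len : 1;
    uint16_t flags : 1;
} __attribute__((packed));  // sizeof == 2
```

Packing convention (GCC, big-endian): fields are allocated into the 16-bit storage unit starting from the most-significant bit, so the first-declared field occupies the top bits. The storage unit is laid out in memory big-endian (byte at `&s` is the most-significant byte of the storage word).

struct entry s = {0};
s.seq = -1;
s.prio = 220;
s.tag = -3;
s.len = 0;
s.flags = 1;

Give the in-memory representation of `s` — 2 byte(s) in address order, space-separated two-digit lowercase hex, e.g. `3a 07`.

[14+:2] seq=-1 & 0x3 = 0x3; word=0xc000
[5+:9] prio=220 & 0x1ff = 0xdc; word=0xdb80
[2+:3] tag=-3 & 0x7 = 0x5; word=0xdb94
[1+:1] len=0 & 0x1 = 0x0; word=0xdb94
[0+:1] flags=1 & 0x1 = 0x1; word=0xdb95
word = 0xdb95 → big-endian bytes:
  [0]=0xdb  [1]=0x95

db 95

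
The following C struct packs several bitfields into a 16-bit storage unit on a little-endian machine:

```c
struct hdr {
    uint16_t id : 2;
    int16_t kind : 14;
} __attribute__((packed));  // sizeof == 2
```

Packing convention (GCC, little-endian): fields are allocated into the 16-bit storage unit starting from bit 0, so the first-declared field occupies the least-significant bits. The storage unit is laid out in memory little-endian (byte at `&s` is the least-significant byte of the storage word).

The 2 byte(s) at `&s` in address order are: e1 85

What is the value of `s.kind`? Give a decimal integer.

[0]=0xe1 [1]=0x85 (little-endian) → word 0x85e1
id:2 @ bit 0 → (0x85e1>>0)&0x3 = 0x1
kind:14 @ bit 2 → (0x85e1>>2)&0x3fff = 0x2178  ←
kind signed 14b, MSB=1: 8568 - 16384 = -7816

-7816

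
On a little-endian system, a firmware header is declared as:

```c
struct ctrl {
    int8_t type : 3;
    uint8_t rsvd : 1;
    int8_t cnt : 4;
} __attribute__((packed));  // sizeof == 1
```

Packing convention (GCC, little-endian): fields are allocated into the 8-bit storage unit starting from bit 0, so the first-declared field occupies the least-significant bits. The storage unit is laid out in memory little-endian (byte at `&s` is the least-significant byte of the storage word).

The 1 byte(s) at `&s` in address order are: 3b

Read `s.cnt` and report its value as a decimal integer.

3

[0]=0x3b (little-endian) → word 0x3b
type:3 @ bit 0 → (0x3b>>0)&0x7 = 0x3
rsvd:1 @ bit 3 → (0x3b>>3)&0x1 = 0x1
cnt:4 @ bit 4 → (0x3b>>4)&0xf = 0x3  ←
cnt signed 4b, MSB=0: value = 3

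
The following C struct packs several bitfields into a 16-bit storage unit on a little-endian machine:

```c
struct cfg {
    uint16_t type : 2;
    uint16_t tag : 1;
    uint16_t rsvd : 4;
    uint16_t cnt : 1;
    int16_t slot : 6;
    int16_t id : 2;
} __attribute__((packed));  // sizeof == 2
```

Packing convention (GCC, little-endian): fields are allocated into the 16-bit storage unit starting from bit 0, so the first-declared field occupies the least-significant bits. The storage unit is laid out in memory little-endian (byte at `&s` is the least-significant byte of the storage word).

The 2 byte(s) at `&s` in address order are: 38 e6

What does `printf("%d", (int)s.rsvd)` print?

[0]=0x38 [1]=0xe6 (little-endian) → word 0xe638
type:2 @ bit 0 → (0xe638>>0)&0x3 = 0x0
tag:1 @ bit 2 → (0xe638>>2)&0x1 = 0x0
rsvd:4 @ bit 3 → (0xe638>>3)&0xf = 0x7  ←
cnt:1 @ bit 7 → (0xe638>>7)&0x1 = 0x0
slot:6 @ bit 8 → (0xe638>>8)&0x3f = 0x26
id:2 @ bit 14 → (0xe638>>14)&0x3 = 0x3

7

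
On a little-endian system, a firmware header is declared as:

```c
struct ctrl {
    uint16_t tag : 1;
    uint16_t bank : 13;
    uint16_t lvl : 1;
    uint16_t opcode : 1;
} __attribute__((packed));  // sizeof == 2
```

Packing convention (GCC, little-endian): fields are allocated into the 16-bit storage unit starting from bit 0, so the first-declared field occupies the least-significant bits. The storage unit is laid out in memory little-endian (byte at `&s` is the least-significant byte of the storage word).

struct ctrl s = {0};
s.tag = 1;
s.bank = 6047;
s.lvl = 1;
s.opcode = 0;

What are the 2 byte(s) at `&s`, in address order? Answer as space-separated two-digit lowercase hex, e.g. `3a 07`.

tag:1 = 1 → 0x1 << 0 → word 0x0001
bank:13 = 6047 → 0x179f << 1 → word 0x2f3f
lvl:1 = 1 → 0x1 << 14 → word 0x6f3f
opcode:1 = 0 → 0x0 << 15 → word 0x6f3f
word = 0x6f3f → little-endian bytes:
  [0]=0x3f  [1]=0x6f

3f 6f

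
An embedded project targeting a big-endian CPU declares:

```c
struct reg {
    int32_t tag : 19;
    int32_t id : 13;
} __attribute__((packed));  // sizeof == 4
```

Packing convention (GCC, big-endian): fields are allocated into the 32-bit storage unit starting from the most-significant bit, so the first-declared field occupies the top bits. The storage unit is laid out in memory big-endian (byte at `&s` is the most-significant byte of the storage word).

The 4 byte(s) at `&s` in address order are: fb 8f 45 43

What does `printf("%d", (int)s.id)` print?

1347

[0]=0xfb [1]=0x8f [2]=0x45 [3]=0x43 (big-endian) → word 0xfb8f4543
tag [13+:19] = (word>>13) & 0x7ffff = 515194
id [0+:13] = (word>>0) & 0x1fff = 1347  ←
id signed 13b, MSB=0: value = 1347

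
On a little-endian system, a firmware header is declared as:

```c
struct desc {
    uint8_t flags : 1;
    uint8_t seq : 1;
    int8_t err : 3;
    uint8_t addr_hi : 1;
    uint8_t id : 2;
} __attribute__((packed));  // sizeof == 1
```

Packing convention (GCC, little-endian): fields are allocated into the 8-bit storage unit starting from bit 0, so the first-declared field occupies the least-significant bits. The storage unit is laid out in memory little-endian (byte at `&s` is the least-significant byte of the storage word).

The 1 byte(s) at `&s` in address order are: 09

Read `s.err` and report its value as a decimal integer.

[0]=0x09 (little-endian) → word 0x09
flags:1 @ bit 0 → (0x09>>0)&0x1 = 0x1
seq:1 @ bit 1 → (0x09>>1)&0x1 = 0x0
err:3 @ bit 2 → (0x09>>2)&0x7 = 0x2  ←
addr_hi:1 @ bit 5 → (0x09>>5)&0x1 = 0x0
id:2 @ bit 6 → (0x09>>6)&0x3 = 0x0
err signed 3b, MSB=0: value = 2

2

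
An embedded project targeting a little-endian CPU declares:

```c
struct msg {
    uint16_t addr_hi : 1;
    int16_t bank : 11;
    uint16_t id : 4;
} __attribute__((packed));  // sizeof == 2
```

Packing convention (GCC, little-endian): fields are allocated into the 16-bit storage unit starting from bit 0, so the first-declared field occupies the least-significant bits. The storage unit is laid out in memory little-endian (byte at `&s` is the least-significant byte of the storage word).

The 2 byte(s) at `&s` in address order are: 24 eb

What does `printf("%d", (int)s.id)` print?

14

[0]=0x24 [1]=0xeb (little-endian) → word 0xeb24
addr_hi [0+:1] = (word>>0) & 0x1 = 0
bank [1+:11] = (word>>1) & 0x7ff = 1426
id [12+:4] = (word>>12) & 0xf = 14  ←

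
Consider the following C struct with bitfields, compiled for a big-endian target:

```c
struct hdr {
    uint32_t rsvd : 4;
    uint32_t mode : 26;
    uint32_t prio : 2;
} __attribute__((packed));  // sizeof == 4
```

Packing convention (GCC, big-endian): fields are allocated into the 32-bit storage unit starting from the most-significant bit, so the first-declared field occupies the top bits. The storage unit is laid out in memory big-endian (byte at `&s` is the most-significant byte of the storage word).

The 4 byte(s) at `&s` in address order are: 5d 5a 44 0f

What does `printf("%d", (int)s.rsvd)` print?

[0]=0x5d [1]=0x5a [2]=0x44 [3]=0x0f (big-endian) → word 0x5d5a440f
rsvd [28+:4] = (word>>28) & 0xf = 5  ←
mode [2+:26] = (word>>2) & 0x3ffffff = 56004867
prio [0+:2] = (word>>0) & 0x3 = 3

5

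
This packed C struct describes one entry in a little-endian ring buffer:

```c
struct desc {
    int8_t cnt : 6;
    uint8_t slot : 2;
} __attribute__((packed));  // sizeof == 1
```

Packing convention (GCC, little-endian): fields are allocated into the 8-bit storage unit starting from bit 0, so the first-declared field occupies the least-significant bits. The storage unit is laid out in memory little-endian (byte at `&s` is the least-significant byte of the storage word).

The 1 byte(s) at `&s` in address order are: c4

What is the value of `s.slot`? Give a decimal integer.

3

[0]=0xc4 (little-endian) → word 0xc4
cnt [0+:6] = (word>>0) & 0x3f = 4
slot [6+:2] = (word>>6) & 0x3 = 3  ←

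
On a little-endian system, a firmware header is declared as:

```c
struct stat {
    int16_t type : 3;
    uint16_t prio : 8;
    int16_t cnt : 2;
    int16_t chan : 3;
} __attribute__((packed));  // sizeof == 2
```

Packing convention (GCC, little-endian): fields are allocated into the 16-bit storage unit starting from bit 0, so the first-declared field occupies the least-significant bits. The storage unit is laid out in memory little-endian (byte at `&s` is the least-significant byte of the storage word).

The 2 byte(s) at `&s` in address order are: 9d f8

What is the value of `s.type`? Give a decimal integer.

[0]=0x9d [1]=0xf8 (little-endian) → word 0xf89d
type:3 @ bit 0 → (0xf89d>>0)&0x7 = 0x5  ←
prio:8 @ bit 3 → (0xf89d>>3)&0xff = 0x13
cnt:2 @ bit 11 → (0xf89d>>11)&0x3 = 0x3
chan:3 @ bit 13 → (0xf89d>>13)&0x7 = 0x7
type signed 3b, MSB=1: 5 - 8 = -3

-3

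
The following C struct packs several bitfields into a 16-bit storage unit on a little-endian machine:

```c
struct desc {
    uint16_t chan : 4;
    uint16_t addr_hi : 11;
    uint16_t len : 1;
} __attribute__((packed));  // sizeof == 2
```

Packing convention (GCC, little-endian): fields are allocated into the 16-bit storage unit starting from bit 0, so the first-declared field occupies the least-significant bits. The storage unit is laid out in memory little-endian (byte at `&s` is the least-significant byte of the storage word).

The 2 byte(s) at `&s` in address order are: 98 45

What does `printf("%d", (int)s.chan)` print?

[0]=0x98 [1]=0x45 (little-endian) → word 0x4598
chan:4 @ bit 0 → (0x4598>>0)&0xf = 0x8  ←
addr_hi:11 @ bit 4 → (0x4598>>4)&0x7ff = 0x459
len:1 @ bit 15 → (0x4598>>15)&0x1 = 0x0

8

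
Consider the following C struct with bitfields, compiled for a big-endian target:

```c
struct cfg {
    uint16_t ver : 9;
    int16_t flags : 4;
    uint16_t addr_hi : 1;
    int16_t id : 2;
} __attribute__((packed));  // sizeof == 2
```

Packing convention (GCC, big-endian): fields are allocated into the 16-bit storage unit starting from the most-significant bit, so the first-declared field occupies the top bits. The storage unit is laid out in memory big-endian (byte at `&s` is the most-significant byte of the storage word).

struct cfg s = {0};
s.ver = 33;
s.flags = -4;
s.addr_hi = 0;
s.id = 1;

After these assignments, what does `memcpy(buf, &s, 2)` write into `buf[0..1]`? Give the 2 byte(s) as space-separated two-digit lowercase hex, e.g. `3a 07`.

10 e1

[7+:9] ver=33 & 0x1ff = 0x21; word=0x1080
[3+:4] flags=-4 & 0xf = 0xc; word=0x10e0
[2+:1] addr_hi=0 & 0x1 = 0x0; word=0x10e0
[0+:2] id=1 & 0x3 = 0x1; word=0x10e1
word = 0x10e1 → big-endian bytes:
  [0]=0x10  [1]=0xe1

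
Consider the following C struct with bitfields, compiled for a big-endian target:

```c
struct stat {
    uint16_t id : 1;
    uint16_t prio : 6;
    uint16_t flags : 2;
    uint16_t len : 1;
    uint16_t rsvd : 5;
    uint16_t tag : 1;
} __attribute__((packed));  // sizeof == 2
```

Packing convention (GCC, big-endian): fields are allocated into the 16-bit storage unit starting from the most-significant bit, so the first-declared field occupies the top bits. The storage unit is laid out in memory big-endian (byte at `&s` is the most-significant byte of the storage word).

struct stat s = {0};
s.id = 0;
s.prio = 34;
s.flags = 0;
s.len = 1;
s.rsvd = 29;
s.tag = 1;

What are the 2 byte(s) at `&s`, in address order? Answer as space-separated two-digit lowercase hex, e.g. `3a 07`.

id:1 = 0 → 0x0 << 15 → word 0x0000
prio:6 = 34 → 0x22 << 9 → word 0x4400
flags:2 = 0 → 0x0 << 7 → word 0x4400
len:1 = 1 → 0x1 << 6 → word 0x4440
rsvd:5 = 29 → 0x1d << 1 → word 0x447a
tag:1 = 1 → 0x1 << 0 → word 0x447b
word = 0x447b → big-endian bytes:
  [0]=0x44  [1]=0x7b

44 7b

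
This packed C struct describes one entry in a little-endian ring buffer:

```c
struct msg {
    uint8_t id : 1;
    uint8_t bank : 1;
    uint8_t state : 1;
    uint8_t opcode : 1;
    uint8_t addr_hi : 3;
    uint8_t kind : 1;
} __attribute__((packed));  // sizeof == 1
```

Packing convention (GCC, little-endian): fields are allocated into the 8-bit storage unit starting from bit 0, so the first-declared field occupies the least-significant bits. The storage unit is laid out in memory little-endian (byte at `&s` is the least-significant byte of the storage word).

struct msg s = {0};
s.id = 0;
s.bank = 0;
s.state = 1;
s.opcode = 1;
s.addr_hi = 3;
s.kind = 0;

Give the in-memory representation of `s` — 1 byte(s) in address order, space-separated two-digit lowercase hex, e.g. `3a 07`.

id (1b) val=0 bits=0x0 at bit 0: 0x00
bank (1b) val=0 bits=0x0 at bit 1: 0x00
state (1b) val=1 bits=0x1 at bit 2: 0x04
opcode (1b) val=1 bits=0x1 at bit 3: 0x0c
addr_hi (3b) val=3 bits=0x3 at bit 4: 0x3c
kind (1b) val=0 bits=0x0 at bit 7: 0x3c
word = 0x3c → little-endian bytes:
  [0]=0x3c

3c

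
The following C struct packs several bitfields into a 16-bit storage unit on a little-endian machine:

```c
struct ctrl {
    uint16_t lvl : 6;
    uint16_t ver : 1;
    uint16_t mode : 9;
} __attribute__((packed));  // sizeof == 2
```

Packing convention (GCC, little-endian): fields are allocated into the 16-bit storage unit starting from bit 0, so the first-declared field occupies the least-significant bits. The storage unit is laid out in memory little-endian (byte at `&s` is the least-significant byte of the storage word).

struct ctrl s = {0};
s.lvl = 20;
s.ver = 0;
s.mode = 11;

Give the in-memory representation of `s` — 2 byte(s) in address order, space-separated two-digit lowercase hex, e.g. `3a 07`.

lvl:6 = 20 → 0x14 << 0 → word 0x0014
ver:1 = 0 → 0x0 << 6 → word 0x0014
mode:9 = 11 → 0xb << 7 → word 0x0594
word = 0x0594 → little-endian bytes:
  [0]=0x94  [1]=0x05

94 05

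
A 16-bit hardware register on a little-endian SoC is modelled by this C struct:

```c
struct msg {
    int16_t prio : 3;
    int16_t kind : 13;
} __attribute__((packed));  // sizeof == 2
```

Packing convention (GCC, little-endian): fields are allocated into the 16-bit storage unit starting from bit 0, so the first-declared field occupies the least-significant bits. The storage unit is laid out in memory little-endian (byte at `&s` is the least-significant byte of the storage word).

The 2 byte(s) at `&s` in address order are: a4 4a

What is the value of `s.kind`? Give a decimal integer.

2388

[0]=0xa4 [1]=0x4a (little-endian) → word 0x4aa4
prio [0+:3] = (word>>0) & 0x7 = 4
kind [3+:13] = (word>>3) & 0x1fff = 2388  ←
kind signed 13b, MSB=0: value = 2388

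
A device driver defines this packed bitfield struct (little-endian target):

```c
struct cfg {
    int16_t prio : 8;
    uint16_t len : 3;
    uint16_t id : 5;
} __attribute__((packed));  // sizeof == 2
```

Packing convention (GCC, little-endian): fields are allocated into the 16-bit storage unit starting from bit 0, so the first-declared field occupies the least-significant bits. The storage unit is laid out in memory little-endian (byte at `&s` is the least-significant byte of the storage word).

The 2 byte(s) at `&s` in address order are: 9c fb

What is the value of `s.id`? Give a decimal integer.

[0]=0x9c [1]=0xfb (little-endian) → word 0xfb9c
prio [0+:8] = (word>>0) & 0xff = 156
len [8+:3] = (word>>8) & 0x7 = 3
id [11+:5] = (word>>11) & 0x1f = 31  ←

31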